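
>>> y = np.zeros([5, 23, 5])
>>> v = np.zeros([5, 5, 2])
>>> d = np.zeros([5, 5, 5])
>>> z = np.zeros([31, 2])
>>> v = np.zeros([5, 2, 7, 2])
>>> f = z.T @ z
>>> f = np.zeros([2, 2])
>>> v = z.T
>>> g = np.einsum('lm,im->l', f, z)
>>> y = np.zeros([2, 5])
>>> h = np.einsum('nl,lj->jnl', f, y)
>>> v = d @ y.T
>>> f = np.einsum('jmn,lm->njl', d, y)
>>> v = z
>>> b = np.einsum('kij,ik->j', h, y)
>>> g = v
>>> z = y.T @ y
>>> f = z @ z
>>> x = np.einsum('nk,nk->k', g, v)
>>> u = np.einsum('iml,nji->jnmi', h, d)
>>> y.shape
(2, 5)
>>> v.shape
(31, 2)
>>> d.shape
(5, 5, 5)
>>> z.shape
(5, 5)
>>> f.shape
(5, 5)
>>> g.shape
(31, 2)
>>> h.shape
(5, 2, 2)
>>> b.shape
(2,)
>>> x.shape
(2,)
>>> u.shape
(5, 5, 2, 5)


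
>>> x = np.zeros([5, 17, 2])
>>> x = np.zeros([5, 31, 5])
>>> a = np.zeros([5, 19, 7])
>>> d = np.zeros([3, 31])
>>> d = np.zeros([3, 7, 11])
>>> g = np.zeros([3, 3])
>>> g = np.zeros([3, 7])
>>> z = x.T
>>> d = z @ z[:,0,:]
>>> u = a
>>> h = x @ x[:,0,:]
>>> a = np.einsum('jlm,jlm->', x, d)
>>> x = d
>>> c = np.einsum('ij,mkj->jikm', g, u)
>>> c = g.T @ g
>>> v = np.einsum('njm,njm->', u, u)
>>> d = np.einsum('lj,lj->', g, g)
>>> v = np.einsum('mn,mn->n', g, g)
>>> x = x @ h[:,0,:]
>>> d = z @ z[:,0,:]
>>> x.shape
(5, 31, 5)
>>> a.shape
()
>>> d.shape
(5, 31, 5)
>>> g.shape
(3, 7)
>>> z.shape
(5, 31, 5)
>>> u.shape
(5, 19, 7)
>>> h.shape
(5, 31, 5)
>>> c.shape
(7, 7)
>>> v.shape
(7,)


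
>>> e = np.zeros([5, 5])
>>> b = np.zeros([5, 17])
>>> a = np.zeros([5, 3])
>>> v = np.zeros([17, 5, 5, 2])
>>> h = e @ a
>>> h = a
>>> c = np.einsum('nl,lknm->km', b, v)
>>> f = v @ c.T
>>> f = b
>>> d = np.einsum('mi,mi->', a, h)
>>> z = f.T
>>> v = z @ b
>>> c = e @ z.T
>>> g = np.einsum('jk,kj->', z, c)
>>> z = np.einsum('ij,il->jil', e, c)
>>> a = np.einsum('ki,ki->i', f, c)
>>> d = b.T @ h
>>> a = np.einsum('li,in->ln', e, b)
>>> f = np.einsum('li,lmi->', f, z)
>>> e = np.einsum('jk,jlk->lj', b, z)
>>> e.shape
(5, 5)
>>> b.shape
(5, 17)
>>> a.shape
(5, 17)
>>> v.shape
(17, 17)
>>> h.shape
(5, 3)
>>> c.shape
(5, 17)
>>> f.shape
()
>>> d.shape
(17, 3)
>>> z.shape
(5, 5, 17)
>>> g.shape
()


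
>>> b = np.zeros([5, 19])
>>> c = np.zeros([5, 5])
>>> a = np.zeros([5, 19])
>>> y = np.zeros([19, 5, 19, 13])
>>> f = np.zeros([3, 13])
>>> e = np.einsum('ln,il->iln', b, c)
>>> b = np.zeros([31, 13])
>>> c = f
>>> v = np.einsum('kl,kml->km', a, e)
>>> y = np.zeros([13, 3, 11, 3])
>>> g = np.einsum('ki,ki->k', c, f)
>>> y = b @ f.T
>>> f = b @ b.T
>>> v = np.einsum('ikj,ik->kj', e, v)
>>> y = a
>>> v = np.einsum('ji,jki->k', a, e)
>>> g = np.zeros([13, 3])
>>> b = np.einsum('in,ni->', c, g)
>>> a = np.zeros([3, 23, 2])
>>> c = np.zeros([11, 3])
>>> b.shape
()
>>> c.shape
(11, 3)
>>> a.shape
(3, 23, 2)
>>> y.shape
(5, 19)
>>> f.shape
(31, 31)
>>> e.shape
(5, 5, 19)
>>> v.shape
(5,)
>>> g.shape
(13, 3)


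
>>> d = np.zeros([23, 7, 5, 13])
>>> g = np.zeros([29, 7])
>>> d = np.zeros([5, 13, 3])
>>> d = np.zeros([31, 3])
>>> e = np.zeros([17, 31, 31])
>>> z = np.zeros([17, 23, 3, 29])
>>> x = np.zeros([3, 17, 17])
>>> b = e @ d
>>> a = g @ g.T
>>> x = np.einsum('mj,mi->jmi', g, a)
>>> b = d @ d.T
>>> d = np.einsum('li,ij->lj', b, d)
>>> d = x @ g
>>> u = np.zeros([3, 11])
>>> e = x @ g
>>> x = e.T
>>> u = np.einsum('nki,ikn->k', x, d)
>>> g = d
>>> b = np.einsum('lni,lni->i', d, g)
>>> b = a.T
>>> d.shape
(7, 29, 7)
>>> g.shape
(7, 29, 7)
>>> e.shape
(7, 29, 7)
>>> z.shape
(17, 23, 3, 29)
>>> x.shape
(7, 29, 7)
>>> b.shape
(29, 29)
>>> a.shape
(29, 29)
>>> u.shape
(29,)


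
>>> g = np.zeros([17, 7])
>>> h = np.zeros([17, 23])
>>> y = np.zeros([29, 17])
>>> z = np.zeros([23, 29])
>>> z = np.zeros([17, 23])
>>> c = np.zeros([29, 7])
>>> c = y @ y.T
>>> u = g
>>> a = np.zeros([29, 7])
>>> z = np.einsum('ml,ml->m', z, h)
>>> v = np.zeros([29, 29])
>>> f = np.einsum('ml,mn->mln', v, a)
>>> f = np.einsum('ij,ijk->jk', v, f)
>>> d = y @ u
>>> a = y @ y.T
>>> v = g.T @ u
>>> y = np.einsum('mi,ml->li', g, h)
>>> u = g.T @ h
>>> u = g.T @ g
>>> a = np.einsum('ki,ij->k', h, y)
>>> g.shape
(17, 7)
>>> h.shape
(17, 23)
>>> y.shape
(23, 7)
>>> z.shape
(17,)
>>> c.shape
(29, 29)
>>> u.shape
(7, 7)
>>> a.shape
(17,)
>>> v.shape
(7, 7)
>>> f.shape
(29, 7)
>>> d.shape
(29, 7)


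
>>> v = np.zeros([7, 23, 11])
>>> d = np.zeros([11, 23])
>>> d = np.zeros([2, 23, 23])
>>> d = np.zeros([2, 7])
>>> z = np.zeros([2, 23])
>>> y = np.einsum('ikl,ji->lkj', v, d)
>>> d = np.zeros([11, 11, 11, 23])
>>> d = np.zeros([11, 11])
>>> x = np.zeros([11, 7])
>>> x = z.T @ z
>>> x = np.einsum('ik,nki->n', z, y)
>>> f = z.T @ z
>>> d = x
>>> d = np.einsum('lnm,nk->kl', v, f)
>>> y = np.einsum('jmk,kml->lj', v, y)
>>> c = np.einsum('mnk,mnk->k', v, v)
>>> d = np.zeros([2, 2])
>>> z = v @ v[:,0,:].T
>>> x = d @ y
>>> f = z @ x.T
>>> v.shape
(7, 23, 11)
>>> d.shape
(2, 2)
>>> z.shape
(7, 23, 7)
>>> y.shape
(2, 7)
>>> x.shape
(2, 7)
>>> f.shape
(7, 23, 2)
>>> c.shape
(11,)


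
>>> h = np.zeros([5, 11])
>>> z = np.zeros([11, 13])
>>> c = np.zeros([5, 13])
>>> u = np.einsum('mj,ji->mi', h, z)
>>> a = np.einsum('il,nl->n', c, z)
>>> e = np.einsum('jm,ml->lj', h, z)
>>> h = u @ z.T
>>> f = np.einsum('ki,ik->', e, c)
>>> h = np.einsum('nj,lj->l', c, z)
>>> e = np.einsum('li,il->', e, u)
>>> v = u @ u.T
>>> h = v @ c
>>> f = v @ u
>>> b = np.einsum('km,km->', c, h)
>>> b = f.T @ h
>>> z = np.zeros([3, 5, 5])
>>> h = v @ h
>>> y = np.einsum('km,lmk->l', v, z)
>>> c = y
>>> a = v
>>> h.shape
(5, 13)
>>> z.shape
(3, 5, 5)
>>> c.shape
(3,)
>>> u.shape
(5, 13)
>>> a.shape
(5, 5)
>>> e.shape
()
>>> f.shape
(5, 13)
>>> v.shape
(5, 5)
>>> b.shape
(13, 13)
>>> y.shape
(3,)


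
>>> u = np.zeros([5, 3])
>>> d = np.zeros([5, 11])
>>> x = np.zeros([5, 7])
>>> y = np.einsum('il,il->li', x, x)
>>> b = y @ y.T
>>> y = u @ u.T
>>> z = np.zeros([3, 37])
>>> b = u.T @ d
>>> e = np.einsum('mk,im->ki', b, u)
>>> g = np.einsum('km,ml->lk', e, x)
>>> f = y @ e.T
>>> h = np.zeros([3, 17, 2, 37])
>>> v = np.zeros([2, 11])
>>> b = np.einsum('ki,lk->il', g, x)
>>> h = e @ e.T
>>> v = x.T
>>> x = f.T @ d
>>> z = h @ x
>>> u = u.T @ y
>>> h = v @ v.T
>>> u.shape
(3, 5)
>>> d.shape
(5, 11)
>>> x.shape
(11, 11)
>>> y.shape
(5, 5)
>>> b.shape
(11, 5)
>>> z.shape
(11, 11)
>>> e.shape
(11, 5)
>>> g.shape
(7, 11)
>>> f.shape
(5, 11)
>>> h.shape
(7, 7)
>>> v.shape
(7, 5)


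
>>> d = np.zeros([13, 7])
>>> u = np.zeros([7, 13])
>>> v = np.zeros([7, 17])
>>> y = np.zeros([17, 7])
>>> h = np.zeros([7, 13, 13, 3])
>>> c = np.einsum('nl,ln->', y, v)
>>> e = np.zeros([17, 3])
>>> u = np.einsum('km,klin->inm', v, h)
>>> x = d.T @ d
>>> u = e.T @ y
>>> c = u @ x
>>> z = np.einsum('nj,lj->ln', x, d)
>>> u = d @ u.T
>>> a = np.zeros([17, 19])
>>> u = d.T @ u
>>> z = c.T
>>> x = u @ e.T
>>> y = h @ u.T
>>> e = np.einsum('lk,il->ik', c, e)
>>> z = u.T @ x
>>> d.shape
(13, 7)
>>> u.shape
(7, 3)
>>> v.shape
(7, 17)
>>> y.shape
(7, 13, 13, 7)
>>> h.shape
(7, 13, 13, 3)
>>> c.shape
(3, 7)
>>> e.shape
(17, 7)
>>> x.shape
(7, 17)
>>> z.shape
(3, 17)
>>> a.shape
(17, 19)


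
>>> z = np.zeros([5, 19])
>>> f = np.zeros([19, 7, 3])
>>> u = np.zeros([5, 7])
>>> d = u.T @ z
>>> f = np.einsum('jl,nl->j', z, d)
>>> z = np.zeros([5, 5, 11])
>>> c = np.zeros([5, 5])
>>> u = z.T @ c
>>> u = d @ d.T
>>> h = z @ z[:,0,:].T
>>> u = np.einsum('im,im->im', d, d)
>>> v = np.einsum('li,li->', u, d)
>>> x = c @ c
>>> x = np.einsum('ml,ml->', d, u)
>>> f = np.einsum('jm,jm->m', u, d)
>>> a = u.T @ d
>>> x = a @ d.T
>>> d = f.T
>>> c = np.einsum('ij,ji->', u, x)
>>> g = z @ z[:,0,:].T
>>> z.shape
(5, 5, 11)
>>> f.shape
(19,)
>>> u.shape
(7, 19)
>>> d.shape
(19,)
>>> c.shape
()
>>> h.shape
(5, 5, 5)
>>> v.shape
()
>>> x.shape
(19, 7)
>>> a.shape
(19, 19)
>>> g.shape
(5, 5, 5)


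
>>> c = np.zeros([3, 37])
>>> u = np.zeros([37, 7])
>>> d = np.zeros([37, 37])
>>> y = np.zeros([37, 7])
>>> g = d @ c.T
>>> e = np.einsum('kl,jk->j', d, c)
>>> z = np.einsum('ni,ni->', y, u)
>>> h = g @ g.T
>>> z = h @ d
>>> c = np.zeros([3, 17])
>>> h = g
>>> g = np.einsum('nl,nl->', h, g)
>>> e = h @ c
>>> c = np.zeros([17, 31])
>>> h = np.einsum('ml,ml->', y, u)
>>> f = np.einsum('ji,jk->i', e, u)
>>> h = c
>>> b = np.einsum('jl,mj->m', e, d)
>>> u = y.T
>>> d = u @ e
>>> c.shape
(17, 31)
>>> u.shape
(7, 37)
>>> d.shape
(7, 17)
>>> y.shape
(37, 7)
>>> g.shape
()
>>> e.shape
(37, 17)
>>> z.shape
(37, 37)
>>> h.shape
(17, 31)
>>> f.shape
(17,)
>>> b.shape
(37,)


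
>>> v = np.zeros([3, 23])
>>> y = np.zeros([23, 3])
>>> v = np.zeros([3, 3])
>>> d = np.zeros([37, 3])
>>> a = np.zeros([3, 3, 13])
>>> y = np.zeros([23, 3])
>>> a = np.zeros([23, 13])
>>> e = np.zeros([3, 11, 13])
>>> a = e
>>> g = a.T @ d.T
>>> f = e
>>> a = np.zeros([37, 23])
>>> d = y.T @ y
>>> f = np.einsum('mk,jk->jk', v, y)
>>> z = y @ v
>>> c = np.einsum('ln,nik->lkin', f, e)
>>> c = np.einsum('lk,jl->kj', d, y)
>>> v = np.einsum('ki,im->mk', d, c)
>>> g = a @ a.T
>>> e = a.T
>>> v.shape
(23, 3)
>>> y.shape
(23, 3)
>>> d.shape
(3, 3)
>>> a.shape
(37, 23)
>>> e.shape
(23, 37)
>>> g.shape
(37, 37)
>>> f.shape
(23, 3)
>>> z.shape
(23, 3)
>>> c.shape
(3, 23)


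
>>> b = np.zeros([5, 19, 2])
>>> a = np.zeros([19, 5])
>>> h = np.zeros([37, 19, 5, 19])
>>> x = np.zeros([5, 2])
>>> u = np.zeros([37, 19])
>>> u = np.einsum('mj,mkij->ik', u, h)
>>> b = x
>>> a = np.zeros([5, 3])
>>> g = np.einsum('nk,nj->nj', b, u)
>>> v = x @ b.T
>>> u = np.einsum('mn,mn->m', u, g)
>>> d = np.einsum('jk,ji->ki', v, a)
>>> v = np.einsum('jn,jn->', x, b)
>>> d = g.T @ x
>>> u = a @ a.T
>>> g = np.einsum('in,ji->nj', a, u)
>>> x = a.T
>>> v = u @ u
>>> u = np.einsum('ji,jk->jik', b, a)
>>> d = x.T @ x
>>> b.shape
(5, 2)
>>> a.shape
(5, 3)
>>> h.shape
(37, 19, 5, 19)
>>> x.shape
(3, 5)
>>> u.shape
(5, 2, 3)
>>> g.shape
(3, 5)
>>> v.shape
(5, 5)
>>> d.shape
(5, 5)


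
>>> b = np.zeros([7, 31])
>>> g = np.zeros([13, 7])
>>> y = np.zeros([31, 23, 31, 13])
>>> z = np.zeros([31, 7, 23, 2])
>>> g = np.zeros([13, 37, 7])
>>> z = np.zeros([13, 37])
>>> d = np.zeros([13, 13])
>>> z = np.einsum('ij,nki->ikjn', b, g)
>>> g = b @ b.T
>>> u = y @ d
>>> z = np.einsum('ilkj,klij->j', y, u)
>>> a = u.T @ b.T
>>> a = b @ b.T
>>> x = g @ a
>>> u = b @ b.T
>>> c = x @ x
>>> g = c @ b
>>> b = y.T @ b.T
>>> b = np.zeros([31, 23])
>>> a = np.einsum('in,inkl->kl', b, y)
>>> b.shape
(31, 23)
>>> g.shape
(7, 31)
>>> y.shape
(31, 23, 31, 13)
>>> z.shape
(13,)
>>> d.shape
(13, 13)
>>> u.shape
(7, 7)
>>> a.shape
(31, 13)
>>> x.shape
(7, 7)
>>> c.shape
(7, 7)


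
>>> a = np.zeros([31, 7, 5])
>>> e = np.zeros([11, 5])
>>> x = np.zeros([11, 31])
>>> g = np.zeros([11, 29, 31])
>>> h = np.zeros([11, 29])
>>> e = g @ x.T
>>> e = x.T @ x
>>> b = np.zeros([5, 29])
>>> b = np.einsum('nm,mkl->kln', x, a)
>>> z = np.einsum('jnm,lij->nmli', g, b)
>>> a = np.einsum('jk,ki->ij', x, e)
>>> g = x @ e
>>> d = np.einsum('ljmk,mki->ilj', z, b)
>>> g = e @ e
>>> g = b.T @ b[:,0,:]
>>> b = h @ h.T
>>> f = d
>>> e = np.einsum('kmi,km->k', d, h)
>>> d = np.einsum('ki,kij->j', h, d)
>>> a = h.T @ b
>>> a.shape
(29, 11)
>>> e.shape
(11,)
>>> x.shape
(11, 31)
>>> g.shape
(11, 5, 11)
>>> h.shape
(11, 29)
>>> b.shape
(11, 11)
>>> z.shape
(29, 31, 7, 5)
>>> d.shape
(31,)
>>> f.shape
(11, 29, 31)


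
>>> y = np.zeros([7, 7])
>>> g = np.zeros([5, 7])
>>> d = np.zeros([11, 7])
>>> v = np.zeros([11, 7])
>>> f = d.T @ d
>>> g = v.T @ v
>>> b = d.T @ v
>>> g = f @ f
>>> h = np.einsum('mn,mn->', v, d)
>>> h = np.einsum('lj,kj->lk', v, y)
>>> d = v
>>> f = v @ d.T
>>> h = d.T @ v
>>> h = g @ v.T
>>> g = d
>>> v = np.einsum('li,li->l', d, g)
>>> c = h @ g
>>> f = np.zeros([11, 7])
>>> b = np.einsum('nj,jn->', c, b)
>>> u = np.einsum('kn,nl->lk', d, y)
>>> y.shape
(7, 7)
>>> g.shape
(11, 7)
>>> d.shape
(11, 7)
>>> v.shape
(11,)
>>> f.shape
(11, 7)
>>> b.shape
()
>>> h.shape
(7, 11)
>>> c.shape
(7, 7)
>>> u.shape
(7, 11)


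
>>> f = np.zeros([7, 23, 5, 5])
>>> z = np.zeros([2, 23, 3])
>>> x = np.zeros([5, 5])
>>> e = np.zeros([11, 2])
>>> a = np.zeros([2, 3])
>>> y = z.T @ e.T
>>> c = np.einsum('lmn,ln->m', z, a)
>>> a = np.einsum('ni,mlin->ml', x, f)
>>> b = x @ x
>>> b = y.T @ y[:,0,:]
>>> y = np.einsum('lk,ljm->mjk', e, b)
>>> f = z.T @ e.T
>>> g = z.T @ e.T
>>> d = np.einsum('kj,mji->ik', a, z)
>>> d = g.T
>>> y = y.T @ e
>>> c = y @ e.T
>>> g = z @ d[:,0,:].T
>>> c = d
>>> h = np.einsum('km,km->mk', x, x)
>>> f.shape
(3, 23, 11)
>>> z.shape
(2, 23, 3)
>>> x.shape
(5, 5)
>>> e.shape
(11, 2)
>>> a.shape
(7, 23)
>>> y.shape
(2, 23, 2)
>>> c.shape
(11, 23, 3)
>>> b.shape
(11, 23, 11)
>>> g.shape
(2, 23, 11)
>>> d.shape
(11, 23, 3)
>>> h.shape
(5, 5)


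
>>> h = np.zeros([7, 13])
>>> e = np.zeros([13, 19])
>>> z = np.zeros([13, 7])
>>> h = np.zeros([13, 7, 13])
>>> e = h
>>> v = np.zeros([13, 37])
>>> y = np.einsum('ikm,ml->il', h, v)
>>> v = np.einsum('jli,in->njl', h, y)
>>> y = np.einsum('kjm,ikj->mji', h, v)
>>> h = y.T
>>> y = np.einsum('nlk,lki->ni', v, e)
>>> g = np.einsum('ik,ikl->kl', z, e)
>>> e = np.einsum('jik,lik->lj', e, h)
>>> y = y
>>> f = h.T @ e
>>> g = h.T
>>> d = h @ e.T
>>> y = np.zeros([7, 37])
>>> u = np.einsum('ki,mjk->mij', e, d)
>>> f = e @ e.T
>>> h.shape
(37, 7, 13)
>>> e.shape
(37, 13)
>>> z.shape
(13, 7)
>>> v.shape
(37, 13, 7)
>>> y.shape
(7, 37)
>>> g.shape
(13, 7, 37)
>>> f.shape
(37, 37)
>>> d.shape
(37, 7, 37)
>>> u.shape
(37, 13, 7)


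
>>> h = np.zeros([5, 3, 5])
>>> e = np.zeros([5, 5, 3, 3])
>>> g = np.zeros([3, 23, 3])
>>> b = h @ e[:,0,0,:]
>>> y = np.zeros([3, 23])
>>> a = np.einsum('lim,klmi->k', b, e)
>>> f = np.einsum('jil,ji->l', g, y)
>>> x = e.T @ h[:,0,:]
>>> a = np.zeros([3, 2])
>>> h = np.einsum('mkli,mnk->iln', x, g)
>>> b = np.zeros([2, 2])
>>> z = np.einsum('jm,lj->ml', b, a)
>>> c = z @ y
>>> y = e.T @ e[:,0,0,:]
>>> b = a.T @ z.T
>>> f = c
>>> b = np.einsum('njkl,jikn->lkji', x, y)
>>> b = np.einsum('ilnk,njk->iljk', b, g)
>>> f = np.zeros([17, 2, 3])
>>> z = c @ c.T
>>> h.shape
(5, 5, 23)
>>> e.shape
(5, 5, 3, 3)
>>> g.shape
(3, 23, 3)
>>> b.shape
(5, 5, 23, 3)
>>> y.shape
(3, 3, 5, 3)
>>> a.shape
(3, 2)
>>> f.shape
(17, 2, 3)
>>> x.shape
(3, 3, 5, 5)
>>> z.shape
(2, 2)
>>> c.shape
(2, 23)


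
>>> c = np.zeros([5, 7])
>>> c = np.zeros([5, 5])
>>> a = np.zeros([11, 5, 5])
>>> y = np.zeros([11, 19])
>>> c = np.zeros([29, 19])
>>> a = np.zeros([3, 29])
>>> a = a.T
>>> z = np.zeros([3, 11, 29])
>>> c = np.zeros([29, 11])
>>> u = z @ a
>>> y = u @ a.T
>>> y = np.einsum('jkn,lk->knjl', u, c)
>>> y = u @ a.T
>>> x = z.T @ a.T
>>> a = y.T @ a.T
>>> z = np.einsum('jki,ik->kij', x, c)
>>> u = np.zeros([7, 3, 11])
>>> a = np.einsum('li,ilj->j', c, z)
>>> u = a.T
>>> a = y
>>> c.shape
(29, 11)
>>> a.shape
(3, 11, 29)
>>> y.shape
(3, 11, 29)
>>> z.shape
(11, 29, 29)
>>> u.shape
(29,)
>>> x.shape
(29, 11, 29)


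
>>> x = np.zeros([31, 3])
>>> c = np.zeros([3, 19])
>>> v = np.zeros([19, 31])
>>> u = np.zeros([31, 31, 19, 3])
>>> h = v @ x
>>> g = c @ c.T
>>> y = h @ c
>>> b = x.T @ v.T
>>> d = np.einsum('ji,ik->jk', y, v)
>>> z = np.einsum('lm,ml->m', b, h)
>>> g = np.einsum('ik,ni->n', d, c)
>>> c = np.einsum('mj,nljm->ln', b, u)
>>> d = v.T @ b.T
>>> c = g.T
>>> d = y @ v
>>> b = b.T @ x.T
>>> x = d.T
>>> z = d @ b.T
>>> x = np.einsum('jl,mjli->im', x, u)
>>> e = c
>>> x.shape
(3, 31)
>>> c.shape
(3,)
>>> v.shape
(19, 31)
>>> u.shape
(31, 31, 19, 3)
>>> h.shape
(19, 3)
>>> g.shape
(3,)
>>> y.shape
(19, 19)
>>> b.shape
(19, 31)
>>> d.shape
(19, 31)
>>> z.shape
(19, 19)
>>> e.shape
(3,)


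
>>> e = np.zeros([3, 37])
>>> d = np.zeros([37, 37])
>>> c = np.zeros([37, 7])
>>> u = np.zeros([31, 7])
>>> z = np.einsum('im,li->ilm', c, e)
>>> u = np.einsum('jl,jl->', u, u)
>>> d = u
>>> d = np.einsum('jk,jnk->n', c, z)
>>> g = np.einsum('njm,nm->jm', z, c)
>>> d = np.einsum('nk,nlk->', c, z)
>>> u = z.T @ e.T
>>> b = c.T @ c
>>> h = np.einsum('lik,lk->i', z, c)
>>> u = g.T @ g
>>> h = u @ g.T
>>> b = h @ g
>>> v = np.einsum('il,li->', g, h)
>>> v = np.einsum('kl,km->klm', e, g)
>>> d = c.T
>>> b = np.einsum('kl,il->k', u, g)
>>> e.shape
(3, 37)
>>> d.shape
(7, 37)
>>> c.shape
(37, 7)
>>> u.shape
(7, 7)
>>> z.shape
(37, 3, 7)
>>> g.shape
(3, 7)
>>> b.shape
(7,)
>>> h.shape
(7, 3)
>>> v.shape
(3, 37, 7)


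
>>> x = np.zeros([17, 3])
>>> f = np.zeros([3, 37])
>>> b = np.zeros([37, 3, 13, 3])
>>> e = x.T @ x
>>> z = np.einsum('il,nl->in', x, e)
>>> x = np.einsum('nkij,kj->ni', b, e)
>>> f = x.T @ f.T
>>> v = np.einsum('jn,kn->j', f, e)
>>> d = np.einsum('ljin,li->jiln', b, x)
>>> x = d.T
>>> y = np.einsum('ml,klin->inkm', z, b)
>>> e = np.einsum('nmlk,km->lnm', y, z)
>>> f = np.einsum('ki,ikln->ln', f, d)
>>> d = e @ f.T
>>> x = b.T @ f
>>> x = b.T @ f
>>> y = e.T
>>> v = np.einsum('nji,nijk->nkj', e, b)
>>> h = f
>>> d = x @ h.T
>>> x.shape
(3, 13, 3, 3)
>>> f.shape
(37, 3)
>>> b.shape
(37, 3, 13, 3)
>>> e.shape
(37, 13, 3)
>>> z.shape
(17, 3)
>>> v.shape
(37, 3, 13)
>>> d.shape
(3, 13, 3, 37)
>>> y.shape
(3, 13, 37)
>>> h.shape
(37, 3)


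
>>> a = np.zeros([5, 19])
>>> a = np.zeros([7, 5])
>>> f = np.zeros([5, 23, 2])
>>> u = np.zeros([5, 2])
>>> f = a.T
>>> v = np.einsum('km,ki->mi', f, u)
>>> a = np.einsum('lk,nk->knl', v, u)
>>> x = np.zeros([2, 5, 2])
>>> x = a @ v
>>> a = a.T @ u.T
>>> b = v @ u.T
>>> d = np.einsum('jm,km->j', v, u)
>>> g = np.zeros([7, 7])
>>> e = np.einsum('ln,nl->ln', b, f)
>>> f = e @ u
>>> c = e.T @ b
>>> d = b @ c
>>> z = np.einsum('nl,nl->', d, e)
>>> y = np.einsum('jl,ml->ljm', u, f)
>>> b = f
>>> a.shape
(7, 5, 5)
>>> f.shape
(7, 2)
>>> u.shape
(5, 2)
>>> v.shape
(7, 2)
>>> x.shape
(2, 5, 2)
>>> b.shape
(7, 2)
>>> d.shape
(7, 5)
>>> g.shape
(7, 7)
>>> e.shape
(7, 5)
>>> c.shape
(5, 5)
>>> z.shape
()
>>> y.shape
(2, 5, 7)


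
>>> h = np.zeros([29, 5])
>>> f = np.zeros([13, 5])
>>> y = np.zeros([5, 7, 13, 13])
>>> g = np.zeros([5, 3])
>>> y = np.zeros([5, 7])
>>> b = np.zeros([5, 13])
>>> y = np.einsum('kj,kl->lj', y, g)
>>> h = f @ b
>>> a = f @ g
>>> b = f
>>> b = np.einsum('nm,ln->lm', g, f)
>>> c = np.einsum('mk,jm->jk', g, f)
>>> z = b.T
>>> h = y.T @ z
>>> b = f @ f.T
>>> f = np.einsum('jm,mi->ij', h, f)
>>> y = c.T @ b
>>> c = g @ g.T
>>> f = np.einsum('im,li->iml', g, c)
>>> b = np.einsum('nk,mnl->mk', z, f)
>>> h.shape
(7, 13)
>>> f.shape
(5, 3, 5)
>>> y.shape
(3, 13)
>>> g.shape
(5, 3)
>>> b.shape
(5, 13)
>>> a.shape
(13, 3)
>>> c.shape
(5, 5)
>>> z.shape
(3, 13)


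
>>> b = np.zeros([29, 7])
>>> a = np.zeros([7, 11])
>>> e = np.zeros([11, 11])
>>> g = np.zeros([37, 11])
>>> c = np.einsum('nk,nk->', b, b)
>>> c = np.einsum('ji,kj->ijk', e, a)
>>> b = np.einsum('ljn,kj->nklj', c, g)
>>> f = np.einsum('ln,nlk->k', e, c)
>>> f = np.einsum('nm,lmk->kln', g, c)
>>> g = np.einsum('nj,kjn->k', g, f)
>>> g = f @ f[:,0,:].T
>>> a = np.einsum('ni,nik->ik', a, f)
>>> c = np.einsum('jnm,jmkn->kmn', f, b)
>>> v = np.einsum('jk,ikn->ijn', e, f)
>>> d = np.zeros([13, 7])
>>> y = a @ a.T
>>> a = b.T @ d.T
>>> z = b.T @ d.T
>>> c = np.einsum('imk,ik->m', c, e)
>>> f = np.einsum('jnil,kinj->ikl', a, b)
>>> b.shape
(7, 37, 11, 11)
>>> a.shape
(11, 11, 37, 13)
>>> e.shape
(11, 11)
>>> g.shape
(7, 11, 7)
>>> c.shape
(37,)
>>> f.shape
(37, 7, 13)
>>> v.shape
(7, 11, 37)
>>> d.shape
(13, 7)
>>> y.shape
(11, 11)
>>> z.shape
(11, 11, 37, 13)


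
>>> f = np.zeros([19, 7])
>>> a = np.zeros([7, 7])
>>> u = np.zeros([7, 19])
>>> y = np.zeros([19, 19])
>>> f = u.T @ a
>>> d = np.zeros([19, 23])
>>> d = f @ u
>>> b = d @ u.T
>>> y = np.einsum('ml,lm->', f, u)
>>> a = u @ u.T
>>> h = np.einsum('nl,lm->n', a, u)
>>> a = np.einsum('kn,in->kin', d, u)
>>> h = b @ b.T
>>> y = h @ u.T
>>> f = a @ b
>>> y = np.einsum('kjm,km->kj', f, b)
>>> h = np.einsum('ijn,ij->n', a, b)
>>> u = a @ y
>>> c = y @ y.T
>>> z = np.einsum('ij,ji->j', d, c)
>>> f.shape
(19, 7, 7)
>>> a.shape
(19, 7, 19)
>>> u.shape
(19, 7, 7)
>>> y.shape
(19, 7)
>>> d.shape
(19, 19)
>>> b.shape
(19, 7)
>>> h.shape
(19,)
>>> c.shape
(19, 19)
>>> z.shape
(19,)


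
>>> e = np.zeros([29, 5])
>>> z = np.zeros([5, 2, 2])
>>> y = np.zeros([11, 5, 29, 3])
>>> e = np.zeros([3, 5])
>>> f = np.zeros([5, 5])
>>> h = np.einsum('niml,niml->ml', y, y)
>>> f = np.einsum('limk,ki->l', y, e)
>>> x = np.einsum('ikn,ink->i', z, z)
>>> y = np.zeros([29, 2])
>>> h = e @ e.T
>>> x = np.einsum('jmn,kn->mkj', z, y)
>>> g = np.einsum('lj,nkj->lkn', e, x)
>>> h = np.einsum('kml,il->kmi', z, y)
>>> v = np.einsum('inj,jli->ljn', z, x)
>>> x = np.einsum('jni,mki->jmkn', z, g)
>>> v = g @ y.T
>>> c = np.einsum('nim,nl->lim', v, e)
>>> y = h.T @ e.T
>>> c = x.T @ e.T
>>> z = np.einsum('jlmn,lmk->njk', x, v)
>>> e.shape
(3, 5)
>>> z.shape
(2, 5, 29)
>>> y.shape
(29, 2, 3)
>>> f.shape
(11,)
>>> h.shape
(5, 2, 29)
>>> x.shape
(5, 3, 29, 2)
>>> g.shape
(3, 29, 2)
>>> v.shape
(3, 29, 29)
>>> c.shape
(2, 29, 3, 3)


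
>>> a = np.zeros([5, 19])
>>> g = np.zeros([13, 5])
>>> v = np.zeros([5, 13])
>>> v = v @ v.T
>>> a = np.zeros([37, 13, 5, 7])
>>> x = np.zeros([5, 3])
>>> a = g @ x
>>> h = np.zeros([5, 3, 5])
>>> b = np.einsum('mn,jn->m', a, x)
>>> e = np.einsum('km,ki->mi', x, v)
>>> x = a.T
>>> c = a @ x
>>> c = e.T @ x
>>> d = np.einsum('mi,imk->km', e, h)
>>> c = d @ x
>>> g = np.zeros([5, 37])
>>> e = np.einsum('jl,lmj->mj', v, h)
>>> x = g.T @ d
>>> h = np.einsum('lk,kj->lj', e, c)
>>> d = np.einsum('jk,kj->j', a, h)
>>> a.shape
(13, 3)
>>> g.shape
(5, 37)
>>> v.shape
(5, 5)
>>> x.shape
(37, 3)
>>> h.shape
(3, 13)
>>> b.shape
(13,)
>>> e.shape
(3, 5)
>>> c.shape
(5, 13)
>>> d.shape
(13,)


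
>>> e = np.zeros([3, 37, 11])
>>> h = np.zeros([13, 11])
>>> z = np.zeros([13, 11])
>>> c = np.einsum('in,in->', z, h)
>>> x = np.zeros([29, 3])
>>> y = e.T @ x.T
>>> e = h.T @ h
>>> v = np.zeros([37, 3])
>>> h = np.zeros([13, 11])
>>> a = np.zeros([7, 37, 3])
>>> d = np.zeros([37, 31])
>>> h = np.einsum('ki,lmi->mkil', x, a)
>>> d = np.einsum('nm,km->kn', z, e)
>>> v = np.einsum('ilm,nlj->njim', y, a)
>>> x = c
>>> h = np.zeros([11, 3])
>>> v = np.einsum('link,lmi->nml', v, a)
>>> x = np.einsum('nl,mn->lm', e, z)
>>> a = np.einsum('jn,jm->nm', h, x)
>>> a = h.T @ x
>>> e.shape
(11, 11)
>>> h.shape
(11, 3)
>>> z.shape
(13, 11)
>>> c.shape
()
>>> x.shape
(11, 13)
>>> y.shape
(11, 37, 29)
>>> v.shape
(11, 37, 7)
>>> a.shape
(3, 13)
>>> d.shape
(11, 13)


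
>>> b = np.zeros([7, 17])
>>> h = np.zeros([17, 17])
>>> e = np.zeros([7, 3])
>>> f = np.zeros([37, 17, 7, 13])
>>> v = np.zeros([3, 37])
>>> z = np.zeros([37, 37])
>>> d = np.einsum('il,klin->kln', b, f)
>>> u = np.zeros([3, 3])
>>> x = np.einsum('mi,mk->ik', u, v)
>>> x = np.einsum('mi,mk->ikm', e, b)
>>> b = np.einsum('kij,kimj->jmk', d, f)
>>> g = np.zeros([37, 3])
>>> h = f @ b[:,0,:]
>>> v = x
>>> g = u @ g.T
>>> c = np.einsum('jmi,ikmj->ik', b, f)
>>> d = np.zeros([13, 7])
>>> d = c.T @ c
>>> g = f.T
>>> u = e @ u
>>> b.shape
(13, 7, 37)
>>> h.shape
(37, 17, 7, 37)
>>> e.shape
(7, 3)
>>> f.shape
(37, 17, 7, 13)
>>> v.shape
(3, 17, 7)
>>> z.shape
(37, 37)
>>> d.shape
(17, 17)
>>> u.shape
(7, 3)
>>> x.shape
(3, 17, 7)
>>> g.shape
(13, 7, 17, 37)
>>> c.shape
(37, 17)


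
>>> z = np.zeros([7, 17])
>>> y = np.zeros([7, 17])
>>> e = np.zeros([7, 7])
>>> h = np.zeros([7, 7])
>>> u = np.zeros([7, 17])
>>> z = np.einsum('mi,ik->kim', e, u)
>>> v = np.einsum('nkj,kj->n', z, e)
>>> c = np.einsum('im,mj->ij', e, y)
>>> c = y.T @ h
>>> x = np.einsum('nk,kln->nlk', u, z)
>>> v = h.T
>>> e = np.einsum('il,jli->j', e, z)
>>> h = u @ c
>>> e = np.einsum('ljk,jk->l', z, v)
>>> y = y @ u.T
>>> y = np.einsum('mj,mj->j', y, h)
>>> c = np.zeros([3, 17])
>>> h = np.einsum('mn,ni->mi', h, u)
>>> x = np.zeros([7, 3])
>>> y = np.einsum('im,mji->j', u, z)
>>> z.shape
(17, 7, 7)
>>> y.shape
(7,)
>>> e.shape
(17,)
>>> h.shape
(7, 17)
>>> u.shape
(7, 17)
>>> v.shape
(7, 7)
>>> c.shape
(3, 17)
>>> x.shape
(7, 3)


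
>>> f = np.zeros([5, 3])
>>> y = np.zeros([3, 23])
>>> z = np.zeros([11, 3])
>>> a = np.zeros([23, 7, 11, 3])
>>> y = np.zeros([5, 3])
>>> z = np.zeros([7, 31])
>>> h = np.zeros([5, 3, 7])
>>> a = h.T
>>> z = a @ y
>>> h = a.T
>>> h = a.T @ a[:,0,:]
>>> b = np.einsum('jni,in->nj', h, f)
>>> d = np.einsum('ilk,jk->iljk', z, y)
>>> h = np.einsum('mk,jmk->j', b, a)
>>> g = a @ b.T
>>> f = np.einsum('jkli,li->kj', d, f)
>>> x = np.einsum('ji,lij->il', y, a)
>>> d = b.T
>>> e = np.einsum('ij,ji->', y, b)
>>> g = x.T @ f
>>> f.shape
(3, 7)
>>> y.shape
(5, 3)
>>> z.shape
(7, 3, 3)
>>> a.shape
(7, 3, 5)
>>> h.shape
(7,)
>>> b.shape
(3, 5)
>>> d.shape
(5, 3)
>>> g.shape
(7, 7)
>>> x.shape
(3, 7)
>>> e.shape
()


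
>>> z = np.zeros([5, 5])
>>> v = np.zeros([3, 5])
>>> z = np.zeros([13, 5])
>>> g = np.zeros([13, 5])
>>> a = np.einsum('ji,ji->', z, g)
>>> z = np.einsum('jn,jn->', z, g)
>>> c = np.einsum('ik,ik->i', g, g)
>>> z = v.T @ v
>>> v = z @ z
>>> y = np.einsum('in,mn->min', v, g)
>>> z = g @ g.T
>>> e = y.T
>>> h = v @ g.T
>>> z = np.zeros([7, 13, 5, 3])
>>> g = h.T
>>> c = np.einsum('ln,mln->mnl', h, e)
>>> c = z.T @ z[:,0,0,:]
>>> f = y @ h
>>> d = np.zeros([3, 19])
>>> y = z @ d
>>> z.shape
(7, 13, 5, 3)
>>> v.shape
(5, 5)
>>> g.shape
(13, 5)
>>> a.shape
()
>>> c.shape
(3, 5, 13, 3)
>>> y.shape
(7, 13, 5, 19)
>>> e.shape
(5, 5, 13)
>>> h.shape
(5, 13)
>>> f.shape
(13, 5, 13)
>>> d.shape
(3, 19)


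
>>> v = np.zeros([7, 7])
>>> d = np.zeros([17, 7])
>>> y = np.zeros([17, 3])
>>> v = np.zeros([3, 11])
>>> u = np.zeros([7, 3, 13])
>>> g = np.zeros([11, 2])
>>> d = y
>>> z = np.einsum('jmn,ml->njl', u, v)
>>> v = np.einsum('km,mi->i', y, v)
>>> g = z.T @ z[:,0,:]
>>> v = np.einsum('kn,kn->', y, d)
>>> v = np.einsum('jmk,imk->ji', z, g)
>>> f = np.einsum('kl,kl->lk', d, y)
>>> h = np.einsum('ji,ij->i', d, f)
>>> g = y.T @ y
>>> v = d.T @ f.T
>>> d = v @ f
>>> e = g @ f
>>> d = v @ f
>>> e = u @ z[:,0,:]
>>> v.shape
(3, 3)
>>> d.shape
(3, 17)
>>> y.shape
(17, 3)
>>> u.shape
(7, 3, 13)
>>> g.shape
(3, 3)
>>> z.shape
(13, 7, 11)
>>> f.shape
(3, 17)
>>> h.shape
(3,)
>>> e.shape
(7, 3, 11)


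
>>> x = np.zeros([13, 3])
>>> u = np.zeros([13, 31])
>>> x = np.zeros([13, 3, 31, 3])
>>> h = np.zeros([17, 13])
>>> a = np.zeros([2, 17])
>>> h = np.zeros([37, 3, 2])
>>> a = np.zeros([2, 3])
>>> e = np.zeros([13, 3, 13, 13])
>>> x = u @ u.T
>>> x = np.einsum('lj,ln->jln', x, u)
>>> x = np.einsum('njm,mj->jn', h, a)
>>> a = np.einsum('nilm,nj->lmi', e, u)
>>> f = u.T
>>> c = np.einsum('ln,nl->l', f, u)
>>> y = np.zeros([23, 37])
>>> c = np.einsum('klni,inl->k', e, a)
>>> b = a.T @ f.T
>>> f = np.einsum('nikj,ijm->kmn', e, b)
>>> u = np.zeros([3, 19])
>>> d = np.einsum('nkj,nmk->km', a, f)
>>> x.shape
(3, 37)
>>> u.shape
(3, 19)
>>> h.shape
(37, 3, 2)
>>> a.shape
(13, 13, 3)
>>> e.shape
(13, 3, 13, 13)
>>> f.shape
(13, 31, 13)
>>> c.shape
(13,)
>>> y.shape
(23, 37)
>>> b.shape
(3, 13, 31)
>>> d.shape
(13, 31)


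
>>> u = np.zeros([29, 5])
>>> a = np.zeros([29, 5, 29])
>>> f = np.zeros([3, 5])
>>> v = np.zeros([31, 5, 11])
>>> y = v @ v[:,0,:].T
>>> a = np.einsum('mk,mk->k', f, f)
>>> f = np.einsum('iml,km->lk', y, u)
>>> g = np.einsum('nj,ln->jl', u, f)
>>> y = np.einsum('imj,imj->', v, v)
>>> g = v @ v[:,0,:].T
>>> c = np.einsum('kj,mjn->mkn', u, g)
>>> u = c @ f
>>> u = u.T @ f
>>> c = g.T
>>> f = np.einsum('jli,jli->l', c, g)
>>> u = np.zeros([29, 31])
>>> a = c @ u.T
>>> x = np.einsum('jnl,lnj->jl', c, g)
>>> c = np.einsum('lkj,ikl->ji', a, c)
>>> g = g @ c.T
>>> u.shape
(29, 31)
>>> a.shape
(31, 5, 29)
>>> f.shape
(5,)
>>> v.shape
(31, 5, 11)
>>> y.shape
()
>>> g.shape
(31, 5, 29)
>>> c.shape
(29, 31)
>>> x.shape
(31, 31)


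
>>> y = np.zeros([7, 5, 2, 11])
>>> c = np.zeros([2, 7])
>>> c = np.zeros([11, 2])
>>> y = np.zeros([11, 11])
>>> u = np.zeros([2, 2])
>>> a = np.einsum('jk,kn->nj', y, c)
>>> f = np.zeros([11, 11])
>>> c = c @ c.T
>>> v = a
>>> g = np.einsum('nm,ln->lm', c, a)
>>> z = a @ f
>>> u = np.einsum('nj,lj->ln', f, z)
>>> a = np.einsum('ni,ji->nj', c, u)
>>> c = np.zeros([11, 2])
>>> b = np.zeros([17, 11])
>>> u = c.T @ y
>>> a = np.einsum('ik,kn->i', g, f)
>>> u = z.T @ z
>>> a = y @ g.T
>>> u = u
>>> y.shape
(11, 11)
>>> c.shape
(11, 2)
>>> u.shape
(11, 11)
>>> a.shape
(11, 2)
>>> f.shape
(11, 11)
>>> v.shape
(2, 11)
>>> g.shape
(2, 11)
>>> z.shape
(2, 11)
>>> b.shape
(17, 11)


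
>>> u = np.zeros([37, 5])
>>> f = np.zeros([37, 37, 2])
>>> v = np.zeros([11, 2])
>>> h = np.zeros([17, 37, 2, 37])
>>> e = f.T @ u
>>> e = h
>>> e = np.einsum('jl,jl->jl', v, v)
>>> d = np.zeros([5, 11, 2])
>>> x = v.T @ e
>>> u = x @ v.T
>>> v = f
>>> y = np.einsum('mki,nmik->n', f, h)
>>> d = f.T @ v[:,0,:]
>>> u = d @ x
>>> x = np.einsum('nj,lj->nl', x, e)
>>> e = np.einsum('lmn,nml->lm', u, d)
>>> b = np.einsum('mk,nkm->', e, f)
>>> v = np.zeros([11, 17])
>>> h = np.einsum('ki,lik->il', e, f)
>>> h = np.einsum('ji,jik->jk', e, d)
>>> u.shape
(2, 37, 2)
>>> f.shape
(37, 37, 2)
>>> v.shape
(11, 17)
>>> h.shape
(2, 2)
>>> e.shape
(2, 37)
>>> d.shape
(2, 37, 2)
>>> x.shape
(2, 11)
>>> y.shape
(17,)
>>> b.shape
()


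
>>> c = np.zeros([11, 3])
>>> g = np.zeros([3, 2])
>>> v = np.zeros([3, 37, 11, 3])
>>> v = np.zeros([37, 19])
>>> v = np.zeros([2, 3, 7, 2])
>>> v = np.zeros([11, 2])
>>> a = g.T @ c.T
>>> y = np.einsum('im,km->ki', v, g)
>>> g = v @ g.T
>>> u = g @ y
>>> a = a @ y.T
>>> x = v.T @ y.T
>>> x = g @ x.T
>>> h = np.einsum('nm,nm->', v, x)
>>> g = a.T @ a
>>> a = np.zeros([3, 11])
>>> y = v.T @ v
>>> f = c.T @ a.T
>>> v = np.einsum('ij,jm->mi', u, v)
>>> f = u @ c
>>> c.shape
(11, 3)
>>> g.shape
(3, 3)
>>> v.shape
(2, 11)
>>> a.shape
(3, 11)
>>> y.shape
(2, 2)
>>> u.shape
(11, 11)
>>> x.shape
(11, 2)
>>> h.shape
()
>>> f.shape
(11, 3)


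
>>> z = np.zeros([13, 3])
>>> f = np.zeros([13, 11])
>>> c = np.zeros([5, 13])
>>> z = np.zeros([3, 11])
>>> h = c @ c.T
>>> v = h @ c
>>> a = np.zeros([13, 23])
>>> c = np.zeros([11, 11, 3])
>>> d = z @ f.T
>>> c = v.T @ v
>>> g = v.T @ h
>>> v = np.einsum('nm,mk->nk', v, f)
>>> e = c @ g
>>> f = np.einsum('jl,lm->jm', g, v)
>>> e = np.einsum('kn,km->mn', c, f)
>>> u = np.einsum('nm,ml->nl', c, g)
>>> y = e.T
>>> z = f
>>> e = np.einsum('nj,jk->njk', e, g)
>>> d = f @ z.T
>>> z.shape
(13, 11)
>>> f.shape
(13, 11)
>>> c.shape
(13, 13)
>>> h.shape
(5, 5)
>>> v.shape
(5, 11)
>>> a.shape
(13, 23)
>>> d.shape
(13, 13)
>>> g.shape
(13, 5)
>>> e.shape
(11, 13, 5)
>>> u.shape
(13, 5)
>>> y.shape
(13, 11)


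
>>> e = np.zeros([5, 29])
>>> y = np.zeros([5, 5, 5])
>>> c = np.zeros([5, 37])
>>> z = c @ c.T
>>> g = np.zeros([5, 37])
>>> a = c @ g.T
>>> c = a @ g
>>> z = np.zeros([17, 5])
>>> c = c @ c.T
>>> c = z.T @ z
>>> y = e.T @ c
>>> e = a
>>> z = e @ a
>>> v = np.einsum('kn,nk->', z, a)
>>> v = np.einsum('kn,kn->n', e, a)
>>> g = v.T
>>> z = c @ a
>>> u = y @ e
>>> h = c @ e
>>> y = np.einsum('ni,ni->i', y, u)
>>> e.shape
(5, 5)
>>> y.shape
(5,)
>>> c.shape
(5, 5)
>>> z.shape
(5, 5)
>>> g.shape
(5,)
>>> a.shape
(5, 5)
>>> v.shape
(5,)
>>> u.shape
(29, 5)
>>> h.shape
(5, 5)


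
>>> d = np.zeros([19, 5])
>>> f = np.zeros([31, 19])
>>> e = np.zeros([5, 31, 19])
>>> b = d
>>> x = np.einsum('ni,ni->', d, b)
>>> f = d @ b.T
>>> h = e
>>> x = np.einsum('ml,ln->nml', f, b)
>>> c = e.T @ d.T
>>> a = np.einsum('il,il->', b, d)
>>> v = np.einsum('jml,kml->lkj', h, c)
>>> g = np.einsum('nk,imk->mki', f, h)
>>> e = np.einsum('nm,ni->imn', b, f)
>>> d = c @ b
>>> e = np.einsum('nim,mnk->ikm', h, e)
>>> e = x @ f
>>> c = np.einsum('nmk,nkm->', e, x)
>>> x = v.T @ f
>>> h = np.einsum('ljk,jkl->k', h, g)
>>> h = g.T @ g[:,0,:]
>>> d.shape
(19, 31, 5)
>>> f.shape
(19, 19)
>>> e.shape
(5, 19, 19)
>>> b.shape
(19, 5)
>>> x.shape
(5, 19, 19)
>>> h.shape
(5, 19, 5)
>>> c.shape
()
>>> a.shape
()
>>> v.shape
(19, 19, 5)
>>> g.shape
(31, 19, 5)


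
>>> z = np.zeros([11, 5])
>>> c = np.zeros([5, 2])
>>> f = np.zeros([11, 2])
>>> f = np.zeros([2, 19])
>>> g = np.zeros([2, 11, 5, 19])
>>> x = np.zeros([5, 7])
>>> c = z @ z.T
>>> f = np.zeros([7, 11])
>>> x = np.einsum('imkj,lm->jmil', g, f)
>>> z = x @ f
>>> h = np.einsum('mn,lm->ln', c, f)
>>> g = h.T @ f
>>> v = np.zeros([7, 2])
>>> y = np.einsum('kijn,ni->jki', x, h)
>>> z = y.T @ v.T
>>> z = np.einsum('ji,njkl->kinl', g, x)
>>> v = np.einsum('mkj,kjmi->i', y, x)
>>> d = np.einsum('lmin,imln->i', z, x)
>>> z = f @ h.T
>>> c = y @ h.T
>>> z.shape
(7, 7)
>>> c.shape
(2, 19, 7)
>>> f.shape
(7, 11)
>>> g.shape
(11, 11)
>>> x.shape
(19, 11, 2, 7)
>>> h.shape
(7, 11)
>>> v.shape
(7,)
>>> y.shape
(2, 19, 11)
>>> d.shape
(19,)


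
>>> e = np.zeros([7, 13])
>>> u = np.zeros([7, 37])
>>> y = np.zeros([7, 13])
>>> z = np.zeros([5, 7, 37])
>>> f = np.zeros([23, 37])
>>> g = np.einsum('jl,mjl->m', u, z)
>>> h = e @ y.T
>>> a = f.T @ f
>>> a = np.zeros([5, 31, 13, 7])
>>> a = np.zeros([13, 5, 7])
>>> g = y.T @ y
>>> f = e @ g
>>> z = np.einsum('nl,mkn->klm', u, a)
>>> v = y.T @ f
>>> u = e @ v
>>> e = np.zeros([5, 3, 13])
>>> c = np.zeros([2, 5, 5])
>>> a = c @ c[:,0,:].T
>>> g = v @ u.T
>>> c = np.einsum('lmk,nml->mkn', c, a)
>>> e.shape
(5, 3, 13)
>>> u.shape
(7, 13)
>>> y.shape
(7, 13)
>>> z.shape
(5, 37, 13)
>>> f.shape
(7, 13)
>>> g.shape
(13, 7)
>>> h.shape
(7, 7)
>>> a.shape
(2, 5, 2)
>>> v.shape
(13, 13)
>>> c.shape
(5, 5, 2)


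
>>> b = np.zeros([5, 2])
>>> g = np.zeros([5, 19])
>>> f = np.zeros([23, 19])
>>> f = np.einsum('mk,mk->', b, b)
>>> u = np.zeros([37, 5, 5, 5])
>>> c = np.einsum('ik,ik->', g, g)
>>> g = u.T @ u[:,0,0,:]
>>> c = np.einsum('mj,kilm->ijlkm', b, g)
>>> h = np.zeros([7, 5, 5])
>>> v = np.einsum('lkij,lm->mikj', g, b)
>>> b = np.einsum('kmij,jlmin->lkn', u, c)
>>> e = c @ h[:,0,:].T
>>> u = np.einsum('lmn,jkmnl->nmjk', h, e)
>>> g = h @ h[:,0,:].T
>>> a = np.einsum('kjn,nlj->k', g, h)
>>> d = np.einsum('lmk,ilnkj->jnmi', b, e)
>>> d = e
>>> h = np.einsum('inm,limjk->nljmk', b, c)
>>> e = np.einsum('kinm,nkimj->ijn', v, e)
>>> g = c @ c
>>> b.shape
(2, 37, 5)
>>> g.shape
(5, 2, 5, 5, 5)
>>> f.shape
()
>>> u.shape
(5, 5, 5, 2)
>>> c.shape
(5, 2, 5, 5, 5)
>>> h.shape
(37, 5, 5, 5, 5)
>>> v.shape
(2, 5, 5, 5)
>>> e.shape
(5, 7, 5)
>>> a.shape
(7,)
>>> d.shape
(5, 2, 5, 5, 7)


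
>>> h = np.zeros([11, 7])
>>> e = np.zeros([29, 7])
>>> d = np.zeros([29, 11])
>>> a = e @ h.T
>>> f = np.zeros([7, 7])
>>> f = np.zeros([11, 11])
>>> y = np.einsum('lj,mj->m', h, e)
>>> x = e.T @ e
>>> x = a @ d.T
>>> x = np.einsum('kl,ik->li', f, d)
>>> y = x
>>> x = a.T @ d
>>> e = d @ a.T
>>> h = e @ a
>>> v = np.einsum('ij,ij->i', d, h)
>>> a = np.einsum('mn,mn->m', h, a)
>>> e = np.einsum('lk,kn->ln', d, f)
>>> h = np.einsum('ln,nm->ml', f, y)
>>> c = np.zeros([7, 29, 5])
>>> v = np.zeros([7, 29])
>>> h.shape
(29, 11)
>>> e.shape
(29, 11)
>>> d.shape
(29, 11)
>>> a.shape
(29,)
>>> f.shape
(11, 11)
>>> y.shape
(11, 29)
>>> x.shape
(11, 11)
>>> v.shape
(7, 29)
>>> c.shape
(7, 29, 5)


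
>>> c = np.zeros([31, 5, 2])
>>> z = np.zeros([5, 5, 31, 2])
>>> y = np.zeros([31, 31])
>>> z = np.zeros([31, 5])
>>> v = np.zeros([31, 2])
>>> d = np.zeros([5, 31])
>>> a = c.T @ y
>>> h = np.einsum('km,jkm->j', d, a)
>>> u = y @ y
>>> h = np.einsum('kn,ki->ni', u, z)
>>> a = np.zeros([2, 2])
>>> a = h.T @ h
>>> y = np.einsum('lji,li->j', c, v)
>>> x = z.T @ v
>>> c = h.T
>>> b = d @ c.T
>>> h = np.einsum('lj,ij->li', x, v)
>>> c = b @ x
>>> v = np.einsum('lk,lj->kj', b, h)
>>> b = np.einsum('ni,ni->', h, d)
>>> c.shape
(5, 2)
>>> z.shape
(31, 5)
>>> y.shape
(5,)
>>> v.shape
(5, 31)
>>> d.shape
(5, 31)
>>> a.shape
(5, 5)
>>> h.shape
(5, 31)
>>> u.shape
(31, 31)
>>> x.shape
(5, 2)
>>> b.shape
()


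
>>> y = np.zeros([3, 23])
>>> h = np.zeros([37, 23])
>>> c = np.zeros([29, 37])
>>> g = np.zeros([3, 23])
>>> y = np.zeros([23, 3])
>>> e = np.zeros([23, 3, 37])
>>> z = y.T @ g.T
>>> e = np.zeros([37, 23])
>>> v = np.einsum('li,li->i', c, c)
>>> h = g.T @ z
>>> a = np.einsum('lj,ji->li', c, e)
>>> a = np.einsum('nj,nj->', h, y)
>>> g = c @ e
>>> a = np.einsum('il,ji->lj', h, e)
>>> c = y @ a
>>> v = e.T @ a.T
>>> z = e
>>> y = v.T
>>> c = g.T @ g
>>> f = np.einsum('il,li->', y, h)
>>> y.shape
(3, 23)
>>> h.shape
(23, 3)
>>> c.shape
(23, 23)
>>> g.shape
(29, 23)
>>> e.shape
(37, 23)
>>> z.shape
(37, 23)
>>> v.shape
(23, 3)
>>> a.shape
(3, 37)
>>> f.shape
()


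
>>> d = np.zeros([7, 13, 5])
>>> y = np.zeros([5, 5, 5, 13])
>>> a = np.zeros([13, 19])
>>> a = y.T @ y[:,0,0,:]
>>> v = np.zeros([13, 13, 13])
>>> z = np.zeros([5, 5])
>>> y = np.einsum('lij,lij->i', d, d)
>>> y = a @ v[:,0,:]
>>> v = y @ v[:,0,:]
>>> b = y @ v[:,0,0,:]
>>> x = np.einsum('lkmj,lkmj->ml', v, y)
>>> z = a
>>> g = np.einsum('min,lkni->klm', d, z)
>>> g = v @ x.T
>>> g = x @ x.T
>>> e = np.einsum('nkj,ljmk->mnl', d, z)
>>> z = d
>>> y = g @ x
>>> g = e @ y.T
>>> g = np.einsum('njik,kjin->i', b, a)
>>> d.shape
(7, 13, 5)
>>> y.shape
(5, 13)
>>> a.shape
(13, 5, 5, 13)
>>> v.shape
(13, 5, 5, 13)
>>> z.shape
(7, 13, 5)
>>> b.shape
(13, 5, 5, 13)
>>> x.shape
(5, 13)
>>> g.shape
(5,)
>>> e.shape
(5, 7, 13)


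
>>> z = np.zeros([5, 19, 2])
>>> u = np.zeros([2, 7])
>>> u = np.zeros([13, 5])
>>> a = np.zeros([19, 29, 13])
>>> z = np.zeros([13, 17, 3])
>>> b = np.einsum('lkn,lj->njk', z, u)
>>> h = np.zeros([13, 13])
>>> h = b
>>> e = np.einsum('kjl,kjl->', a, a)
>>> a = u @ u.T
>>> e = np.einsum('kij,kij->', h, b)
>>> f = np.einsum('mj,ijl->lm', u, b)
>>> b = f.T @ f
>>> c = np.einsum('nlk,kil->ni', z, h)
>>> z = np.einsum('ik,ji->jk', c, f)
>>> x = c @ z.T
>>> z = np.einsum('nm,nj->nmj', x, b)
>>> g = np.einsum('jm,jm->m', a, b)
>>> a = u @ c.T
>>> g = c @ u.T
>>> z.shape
(13, 17, 13)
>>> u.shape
(13, 5)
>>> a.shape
(13, 13)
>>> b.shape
(13, 13)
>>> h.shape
(3, 5, 17)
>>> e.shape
()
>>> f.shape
(17, 13)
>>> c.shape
(13, 5)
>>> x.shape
(13, 17)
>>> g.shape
(13, 13)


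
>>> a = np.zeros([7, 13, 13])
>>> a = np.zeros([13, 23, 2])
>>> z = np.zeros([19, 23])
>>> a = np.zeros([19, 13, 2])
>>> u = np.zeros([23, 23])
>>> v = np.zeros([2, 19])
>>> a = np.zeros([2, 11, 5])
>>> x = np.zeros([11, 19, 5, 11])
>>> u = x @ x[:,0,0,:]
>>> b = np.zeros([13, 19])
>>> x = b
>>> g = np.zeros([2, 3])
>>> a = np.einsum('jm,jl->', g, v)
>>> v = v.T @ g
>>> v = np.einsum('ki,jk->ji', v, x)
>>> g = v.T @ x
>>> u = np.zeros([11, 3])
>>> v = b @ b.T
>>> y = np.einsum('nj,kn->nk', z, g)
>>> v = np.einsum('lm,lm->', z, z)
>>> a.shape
()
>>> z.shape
(19, 23)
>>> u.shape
(11, 3)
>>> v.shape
()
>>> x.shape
(13, 19)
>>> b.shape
(13, 19)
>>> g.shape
(3, 19)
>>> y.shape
(19, 3)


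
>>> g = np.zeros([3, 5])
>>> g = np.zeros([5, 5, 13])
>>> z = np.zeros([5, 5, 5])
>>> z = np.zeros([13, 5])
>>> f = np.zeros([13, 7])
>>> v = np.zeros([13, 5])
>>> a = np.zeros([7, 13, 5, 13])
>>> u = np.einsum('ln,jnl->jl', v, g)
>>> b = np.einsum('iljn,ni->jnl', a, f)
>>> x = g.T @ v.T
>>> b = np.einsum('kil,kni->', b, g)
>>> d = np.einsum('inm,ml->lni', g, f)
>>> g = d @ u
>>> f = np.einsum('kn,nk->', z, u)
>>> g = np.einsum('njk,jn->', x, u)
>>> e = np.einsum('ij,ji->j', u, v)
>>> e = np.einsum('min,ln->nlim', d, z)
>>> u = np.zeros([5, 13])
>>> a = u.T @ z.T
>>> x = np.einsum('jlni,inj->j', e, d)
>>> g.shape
()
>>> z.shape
(13, 5)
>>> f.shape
()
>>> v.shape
(13, 5)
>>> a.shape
(13, 13)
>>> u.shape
(5, 13)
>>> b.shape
()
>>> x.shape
(5,)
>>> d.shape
(7, 5, 5)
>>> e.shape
(5, 13, 5, 7)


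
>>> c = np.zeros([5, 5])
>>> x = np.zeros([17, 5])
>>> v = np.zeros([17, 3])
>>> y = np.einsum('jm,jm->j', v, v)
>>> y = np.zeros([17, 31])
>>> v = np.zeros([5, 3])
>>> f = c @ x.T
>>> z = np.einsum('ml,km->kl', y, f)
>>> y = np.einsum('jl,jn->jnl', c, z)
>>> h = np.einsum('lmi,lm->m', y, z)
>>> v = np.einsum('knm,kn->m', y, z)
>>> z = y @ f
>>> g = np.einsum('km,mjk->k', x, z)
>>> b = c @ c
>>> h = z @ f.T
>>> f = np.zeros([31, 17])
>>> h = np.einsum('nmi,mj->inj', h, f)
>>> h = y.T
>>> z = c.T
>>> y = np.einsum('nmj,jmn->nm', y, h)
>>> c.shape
(5, 5)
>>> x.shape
(17, 5)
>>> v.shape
(5,)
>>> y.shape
(5, 31)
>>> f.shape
(31, 17)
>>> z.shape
(5, 5)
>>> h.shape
(5, 31, 5)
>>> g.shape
(17,)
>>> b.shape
(5, 5)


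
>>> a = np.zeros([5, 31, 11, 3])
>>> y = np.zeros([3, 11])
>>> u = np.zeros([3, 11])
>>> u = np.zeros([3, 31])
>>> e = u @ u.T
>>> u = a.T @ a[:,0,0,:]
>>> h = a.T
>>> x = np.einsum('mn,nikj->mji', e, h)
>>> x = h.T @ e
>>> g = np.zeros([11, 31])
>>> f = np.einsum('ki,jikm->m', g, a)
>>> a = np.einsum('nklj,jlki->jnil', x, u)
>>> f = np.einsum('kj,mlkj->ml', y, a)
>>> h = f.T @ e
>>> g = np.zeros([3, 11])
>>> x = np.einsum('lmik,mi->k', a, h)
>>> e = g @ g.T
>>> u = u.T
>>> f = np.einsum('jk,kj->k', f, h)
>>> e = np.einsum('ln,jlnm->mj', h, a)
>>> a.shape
(3, 5, 3, 11)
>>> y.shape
(3, 11)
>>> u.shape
(3, 31, 11, 3)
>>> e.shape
(11, 3)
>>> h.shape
(5, 3)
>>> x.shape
(11,)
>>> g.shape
(3, 11)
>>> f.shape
(5,)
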